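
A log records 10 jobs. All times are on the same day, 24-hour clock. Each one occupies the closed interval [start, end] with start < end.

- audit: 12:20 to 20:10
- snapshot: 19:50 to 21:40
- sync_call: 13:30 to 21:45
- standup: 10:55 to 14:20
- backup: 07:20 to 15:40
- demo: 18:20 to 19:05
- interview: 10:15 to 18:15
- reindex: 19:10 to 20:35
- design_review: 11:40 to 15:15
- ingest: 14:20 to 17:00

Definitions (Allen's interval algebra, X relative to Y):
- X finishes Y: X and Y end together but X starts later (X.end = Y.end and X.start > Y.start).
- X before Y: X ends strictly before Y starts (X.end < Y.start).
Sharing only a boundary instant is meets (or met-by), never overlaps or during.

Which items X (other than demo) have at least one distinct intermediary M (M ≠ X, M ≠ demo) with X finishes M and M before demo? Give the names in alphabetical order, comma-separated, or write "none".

Target demo = [18:20, 19:05].
Intermediaries M with M before demo: backup, design_review, ingest, interview, standup.
Via backup — items with X finishes backup: none.
Via design_review — items with X finishes design_review: none.
Via ingest — items with X finishes ingest: none.
Via interview — items with X finishes interview: none.
Via standup — items with X finishes standup: none.
Union: none.

none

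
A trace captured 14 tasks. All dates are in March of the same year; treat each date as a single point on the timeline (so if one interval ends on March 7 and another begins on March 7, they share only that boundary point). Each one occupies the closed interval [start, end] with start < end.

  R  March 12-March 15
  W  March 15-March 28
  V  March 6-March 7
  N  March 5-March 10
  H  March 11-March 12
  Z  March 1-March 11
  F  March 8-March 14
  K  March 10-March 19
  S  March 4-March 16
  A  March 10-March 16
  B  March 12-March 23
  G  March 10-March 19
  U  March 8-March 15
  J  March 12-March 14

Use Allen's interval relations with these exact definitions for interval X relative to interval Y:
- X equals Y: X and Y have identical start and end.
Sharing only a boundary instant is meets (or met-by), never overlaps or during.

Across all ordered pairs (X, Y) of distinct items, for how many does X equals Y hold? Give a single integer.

2

Checking all 182 ordered pairs for relation 'equals'; matching pairs in alphabetical order:
(G, K): G equals K ✓
(K, G): K equals G ✓
Count: 2.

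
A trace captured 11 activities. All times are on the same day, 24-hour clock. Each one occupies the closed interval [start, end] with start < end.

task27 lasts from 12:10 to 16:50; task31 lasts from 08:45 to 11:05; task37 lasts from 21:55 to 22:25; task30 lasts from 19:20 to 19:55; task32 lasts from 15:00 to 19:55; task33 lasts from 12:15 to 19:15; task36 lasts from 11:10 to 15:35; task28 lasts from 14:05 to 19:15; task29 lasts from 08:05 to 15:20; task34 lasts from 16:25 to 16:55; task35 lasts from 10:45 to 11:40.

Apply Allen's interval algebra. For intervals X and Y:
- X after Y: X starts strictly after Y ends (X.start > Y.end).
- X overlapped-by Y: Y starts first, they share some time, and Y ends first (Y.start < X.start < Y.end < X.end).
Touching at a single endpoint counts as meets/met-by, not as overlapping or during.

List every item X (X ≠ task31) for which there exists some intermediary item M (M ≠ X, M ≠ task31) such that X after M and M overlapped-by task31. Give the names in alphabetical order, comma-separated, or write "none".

task27, task28, task30, task32, task33, task34, task37

Target task31 = [08:45, 11:05].
Intermediaries M with M overlapped-by task31: task35.
Via task35 — items with X after task35: task27, task28, task30, task32, task33, task34, task37.
Union: task27, task28, task30, task32, task33, task34, task37.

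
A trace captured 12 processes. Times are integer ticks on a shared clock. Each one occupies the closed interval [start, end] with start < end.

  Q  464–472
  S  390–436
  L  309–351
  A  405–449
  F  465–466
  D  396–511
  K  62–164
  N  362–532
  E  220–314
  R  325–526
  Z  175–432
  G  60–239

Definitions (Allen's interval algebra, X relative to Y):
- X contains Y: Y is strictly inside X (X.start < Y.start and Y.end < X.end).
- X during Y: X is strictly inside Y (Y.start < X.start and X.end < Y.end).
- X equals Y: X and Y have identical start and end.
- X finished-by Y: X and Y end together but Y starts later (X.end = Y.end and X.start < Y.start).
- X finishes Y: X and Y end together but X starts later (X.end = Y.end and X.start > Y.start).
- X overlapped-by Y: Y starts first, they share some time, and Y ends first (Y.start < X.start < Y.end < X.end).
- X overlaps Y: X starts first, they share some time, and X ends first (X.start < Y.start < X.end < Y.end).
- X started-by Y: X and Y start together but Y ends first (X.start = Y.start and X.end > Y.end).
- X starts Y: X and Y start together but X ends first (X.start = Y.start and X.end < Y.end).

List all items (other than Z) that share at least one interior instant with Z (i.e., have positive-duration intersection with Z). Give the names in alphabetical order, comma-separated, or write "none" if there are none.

A, D, E, G, L, N, R, S

Target Z = [175, 432].
A [405, 449] → overlapped-by → yes.
D [396, 511] → overlapped-by → yes.
E [220, 314] → during → yes.
F [465, 466] → after → no.
G [60, 239] → overlaps → yes.
K [62, 164] → before → no.
L [309, 351] → during → yes.
N [362, 532] → overlapped-by → yes.
Q [464, 472] → after → no.
R [325, 526] → overlapped-by → yes.
S [390, 436] → overlapped-by → yes.
Result: A, D, E, G, L, N, R, S.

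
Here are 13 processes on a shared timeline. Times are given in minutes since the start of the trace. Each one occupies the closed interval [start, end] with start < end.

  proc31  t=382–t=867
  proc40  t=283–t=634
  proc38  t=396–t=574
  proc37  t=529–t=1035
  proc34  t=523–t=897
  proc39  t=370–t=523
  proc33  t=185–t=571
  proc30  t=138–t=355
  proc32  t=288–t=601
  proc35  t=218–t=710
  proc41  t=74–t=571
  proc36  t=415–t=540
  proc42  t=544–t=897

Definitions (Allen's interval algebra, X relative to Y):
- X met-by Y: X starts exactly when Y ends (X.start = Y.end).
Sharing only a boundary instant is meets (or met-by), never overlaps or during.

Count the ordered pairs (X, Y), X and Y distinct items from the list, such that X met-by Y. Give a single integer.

1

Checking all 156 ordered pairs for relation 'met-by'; matching pairs in alphabetical order:
(proc34, proc39): proc34 met-by proc39 ✓
Count: 1.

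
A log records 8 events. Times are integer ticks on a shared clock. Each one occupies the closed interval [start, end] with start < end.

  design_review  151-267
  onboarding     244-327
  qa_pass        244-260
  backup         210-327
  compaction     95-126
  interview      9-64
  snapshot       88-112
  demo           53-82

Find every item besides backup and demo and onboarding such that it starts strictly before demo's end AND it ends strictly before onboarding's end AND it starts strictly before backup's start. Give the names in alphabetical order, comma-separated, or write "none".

interview

Conditions: its start is strictly before demo's end (X.start < 82) AND its end is strictly before onboarding's end (X.end < 327) AND its start is strictly before backup's start (X.start < 210).
compaction: start 95 < 82? ✗; end 126 < 327? ✓; start 95 < 210? ✓ → no.
design_review: start 151 < 82? ✗; end 267 < 327? ✓; start 151 < 210? ✓ → no.
interview: start 9 < 82? ✓; end 64 < 327? ✓; start 9 < 210? ✓ → yes.
qa_pass: start 244 < 82? ✗; end 260 < 327? ✓; start 244 < 210? ✗ → no.
snapshot: start 88 < 82? ✗; end 112 < 327? ✓; start 88 < 210? ✓ → no.
Result: interview.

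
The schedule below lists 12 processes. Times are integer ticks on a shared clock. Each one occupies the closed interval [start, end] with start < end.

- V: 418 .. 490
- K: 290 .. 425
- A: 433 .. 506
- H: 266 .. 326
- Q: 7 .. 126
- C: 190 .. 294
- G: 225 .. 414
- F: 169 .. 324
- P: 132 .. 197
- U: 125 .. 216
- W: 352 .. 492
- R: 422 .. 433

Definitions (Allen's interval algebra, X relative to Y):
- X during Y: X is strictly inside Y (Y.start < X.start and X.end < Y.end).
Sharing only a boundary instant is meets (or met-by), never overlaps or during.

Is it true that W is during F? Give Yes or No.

W = [352, 492], F = [169, 324].
Actual relation of W to F: after.
Asked whether 'during' holds → No.

No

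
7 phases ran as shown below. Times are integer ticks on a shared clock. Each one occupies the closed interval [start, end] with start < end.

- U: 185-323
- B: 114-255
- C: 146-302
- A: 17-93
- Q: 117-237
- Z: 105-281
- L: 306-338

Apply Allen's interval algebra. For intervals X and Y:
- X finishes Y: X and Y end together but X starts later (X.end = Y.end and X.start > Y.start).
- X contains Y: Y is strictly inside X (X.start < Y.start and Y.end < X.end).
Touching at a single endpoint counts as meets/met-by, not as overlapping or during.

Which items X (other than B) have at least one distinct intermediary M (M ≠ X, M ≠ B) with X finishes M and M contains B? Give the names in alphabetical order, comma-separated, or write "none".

Target B = [114, 255].
Intermediaries M with M contains B: Z.
Via Z — items with X finishes Z: none.
Union: none.

none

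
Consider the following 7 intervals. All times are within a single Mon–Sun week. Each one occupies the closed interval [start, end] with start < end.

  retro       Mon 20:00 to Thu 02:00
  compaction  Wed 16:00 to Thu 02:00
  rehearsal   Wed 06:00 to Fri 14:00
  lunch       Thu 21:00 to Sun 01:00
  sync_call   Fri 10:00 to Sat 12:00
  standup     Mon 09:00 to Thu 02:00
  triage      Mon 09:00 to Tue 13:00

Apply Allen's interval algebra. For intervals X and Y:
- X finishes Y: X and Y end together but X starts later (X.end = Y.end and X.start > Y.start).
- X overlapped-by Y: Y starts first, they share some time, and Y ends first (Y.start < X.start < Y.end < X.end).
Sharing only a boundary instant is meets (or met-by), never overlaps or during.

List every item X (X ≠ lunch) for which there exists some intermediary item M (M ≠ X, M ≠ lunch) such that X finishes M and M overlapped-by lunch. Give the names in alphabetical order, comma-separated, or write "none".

none

Target lunch = [Thu 21:00, Sun 01:00].
Intermediaries M with M overlapped-by lunch: none.
Union: none.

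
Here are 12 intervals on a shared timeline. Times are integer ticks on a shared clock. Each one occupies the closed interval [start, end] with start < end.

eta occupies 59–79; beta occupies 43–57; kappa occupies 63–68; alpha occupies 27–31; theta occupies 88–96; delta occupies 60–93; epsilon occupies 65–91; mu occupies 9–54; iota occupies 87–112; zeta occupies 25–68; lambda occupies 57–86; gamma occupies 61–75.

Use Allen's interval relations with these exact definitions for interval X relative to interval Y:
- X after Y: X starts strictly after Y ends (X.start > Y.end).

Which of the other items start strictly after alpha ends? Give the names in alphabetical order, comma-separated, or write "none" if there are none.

Target alpha = [27, 31].
beta [43, 57] → after → yes.
delta [60, 93] → after → yes.
epsilon [65, 91] → after → yes.
eta [59, 79] → after → yes.
gamma [61, 75] → after → yes.
iota [87, 112] → after → yes.
kappa [63, 68] → after → yes.
lambda [57, 86] → after → yes.
mu [9, 54] → contains → no.
theta [88, 96] → after → yes.
zeta [25, 68] → contains → no.
Result: beta, delta, epsilon, eta, gamma, iota, kappa, lambda, theta.

beta, delta, epsilon, eta, gamma, iota, kappa, lambda, theta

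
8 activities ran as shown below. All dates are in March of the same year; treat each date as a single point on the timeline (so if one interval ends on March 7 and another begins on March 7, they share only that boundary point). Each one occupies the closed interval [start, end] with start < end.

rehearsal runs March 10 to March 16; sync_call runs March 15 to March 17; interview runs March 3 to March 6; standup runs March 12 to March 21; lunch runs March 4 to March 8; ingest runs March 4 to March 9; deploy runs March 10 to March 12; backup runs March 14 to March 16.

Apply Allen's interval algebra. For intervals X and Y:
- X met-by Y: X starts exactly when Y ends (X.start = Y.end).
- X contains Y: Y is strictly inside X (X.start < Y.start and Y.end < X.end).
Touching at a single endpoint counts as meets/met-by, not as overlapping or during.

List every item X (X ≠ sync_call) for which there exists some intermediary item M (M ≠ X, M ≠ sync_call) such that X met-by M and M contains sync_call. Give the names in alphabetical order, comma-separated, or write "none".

Target sync_call = [March 15, March 17].
Intermediaries M with M contains sync_call: standup.
Via standup — items with X met-by standup: none.
Union: none.

none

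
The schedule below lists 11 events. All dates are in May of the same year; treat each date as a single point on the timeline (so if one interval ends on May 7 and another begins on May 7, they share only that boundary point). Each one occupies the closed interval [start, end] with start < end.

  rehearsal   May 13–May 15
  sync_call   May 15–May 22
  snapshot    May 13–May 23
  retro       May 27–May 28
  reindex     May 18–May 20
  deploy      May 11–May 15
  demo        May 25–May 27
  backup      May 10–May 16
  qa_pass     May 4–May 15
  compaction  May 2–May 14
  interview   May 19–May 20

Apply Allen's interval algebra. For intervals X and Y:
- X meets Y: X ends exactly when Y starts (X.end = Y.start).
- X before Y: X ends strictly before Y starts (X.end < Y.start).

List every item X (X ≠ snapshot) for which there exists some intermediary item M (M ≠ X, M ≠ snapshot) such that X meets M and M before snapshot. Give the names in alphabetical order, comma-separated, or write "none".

Target snapshot = [May 13, May 23].
Intermediaries M with M before snapshot: none.
Union: none.

none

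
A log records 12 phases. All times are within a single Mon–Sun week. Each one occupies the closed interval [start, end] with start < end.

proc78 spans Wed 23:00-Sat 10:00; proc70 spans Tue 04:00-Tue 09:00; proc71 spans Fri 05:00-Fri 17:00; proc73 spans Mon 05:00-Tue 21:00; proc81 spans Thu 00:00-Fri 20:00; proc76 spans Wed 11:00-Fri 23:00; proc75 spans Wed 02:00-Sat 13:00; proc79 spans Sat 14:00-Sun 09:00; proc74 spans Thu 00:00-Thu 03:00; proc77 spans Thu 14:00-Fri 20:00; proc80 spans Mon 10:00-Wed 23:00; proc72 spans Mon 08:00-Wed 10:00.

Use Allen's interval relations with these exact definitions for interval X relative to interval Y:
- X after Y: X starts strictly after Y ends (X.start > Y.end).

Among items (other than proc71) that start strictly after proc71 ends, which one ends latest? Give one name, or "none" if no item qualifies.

proc79

Target proc71 = [Fri 05:00, Fri 17:00].
proc70 [Tue 04:00, Tue 09:00] → before → excluded.
proc72 [Mon 08:00, Wed 10:00] → before → excluded.
proc73 [Mon 05:00, Tue 21:00] → before → excluded.
proc74 [Thu 00:00, Thu 03:00] → before → excluded.
proc75 [Wed 02:00, Sat 13:00] → contains → excluded.
proc76 [Wed 11:00, Fri 23:00] → contains → excluded.
proc77 [Thu 14:00, Fri 20:00] → contains → excluded.
proc78 [Wed 23:00, Sat 10:00] → contains → excluded.
proc79 [Sat 14:00, Sun 09:00] → after → candidate.
proc80 [Mon 10:00, Wed 23:00] → before → excluded.
proc81 [Thu 00:00, Fri 20:00] → contains → excluded.
Among candidates, latest end is Sun 09:00 → proc79.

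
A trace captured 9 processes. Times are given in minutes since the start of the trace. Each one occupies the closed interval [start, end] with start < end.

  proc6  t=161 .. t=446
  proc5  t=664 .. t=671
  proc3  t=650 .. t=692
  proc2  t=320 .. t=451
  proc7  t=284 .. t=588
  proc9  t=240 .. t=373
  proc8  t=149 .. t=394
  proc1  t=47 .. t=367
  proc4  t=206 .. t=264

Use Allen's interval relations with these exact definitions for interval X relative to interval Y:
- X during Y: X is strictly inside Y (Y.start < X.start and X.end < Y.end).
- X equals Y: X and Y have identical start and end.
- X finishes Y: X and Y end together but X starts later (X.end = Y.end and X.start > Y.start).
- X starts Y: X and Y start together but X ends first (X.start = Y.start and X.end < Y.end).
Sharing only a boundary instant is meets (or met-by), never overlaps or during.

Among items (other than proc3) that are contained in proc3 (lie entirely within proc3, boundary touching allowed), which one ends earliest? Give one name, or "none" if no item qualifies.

Target proc3 = [t=650, t=692].
proc1 [t=47, t=367] → before → excluded.
proc2 [t=320, t=451] → before → excluded.
proc4 [t=206, t=264] → before → excluded.
proc5 [t=664, t=671] → during → candidate.
proc6 [t=161, t=446] → before → excluded.
proc7 [t=284, t=588] → before → excluded.
proc8 [t=149, t=394] → before → excluded.
proc9 [t=240, t=373] → before → excluded.
Among candidates, earliest end is t=671 → proc5.

proc5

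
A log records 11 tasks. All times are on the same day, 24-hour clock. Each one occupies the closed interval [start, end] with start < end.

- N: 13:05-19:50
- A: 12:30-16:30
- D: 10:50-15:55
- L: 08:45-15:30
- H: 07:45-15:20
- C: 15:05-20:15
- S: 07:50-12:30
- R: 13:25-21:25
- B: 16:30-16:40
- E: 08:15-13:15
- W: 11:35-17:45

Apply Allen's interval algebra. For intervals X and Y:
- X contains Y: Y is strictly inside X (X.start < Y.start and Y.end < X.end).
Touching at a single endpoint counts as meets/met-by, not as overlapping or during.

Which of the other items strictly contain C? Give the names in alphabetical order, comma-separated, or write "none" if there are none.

Target C = [15:05, 20:15].
A [12:30, 16:30] → overlaps → no.
B [16:30, 16:40] → during → no.
D [10:50, 15:55] → overlaps → no.
E [08:15, 13:15] → before → no.
H [07:45, 15:20] → overlaps → no.
L [08:45, 15:30] → overlaps → no.
N [13:05, 19:50] → overlaps → no.
R [13:25, 21:25] → contains → yes.
S [07:50, 12:30] → before → no.
W [11:35, 17:45] → overlaps → no.
Result: R.

R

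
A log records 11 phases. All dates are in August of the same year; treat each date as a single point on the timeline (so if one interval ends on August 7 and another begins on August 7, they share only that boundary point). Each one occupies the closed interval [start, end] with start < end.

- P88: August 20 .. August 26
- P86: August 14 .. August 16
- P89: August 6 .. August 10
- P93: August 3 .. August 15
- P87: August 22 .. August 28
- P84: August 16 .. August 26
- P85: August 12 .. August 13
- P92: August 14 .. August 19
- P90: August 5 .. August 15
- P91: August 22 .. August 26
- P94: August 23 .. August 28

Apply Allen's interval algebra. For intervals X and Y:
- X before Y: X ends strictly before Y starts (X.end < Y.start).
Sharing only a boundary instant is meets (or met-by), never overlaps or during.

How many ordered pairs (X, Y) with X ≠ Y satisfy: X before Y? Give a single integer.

Checking all 110 ordered pairs for relation 'before'; matching pairs in alphabetical order:
(P85, P84): P85 before P84 ✓
(P85, P86): P85 before P86 ✓
(P85, P87): P85 before P87 ✓
(P85, P88): P85 before P88 ✓
(P85, P91): P85 before P91 ✓
(P85, P92): P85 before P92 ✓
(P85, P94): P85 before P94 ✓
(P86, P87): P86 before P87 ✓
(P86, P88): P86 before P88 ✓
(P86, P91): P86 before P91 ✓
(P86, P94): P86 before P94 ✓
(P89, P84): P89 before P84 ✓
(P89, P85): P89 before P85 ✓
(P89, P86): P89 before P86 ✓
(P89, P87): P89 before P87 ✓
(P89, P88): P89 before P88 ✓
(P89, P91): P89 before P91 ✓
(P89, P92): P89 before P92 ✓
(P89, P94): P89 before P94 ✓
(P90, P84): P90 before P84 ✓
(P90, P87): P90 before P87 ✓
(P90, P88): P90 before P88 ✓
(P90, P91): P90 before P91 ✓
(P90, P94): P90 before P94 ✓
... plus 9 further pairs not listed.
Count: 33.

33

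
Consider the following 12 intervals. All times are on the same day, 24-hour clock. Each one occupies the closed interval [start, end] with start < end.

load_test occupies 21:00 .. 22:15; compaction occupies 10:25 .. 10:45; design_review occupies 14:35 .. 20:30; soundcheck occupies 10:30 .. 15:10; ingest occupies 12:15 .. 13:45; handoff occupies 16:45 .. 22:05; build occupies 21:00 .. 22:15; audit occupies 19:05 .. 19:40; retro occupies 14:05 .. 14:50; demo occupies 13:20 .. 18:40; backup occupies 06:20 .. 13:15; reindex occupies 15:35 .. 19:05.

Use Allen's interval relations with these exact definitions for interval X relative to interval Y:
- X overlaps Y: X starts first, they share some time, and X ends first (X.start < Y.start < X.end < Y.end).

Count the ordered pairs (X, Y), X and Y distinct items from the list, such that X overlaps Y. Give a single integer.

Checking all 132 ordered pairs for relation 'overlaps'; matching pairs in alphabetical order:
(backup, ingest): backup overlaps ingest ✓
(backup, soundcheck): backup overlaps soundcheck ✓
(compaction, soundcheck): compaction overlaps soundcheck ✓
(demo, design_review): demo overlaps design_review ✓
(demo, handoff): demo overlaps handoff ✓
(demo, reindex): demo overlaps reindex ✓
(design_review, handoff): design_review overlaps handoff ✓
(handoff, build): handoff overlaps build ✓
(handoff, load_test): handoff overlaps load_test ✓
(ingest, demo): ingest overlaps demo ✓
(reindex, handoff): reindex overlaps handoff ✓
(retro, design_review): retro overlaps design_review ✓
(soundcheck, demo): soundcheck overlaps demo ✓
(soundcheck, design_review): soundcheck overlaps design_review ✓
Count: 14.

14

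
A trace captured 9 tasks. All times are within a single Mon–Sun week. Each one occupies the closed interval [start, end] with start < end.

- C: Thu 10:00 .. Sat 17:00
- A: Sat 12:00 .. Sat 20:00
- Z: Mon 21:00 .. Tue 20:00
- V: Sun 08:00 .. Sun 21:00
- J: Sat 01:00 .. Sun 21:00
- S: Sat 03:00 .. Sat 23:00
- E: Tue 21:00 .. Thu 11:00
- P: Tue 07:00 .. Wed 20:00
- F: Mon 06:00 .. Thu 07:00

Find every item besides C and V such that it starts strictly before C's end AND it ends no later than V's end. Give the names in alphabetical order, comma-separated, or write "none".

Conditions: its start is strictly before C's end (X.start < Sat 17:00) AND its end is no later than V's end (X.end <= Sun 21:00).
A: start Sat 12:00 < Sat 17:00? ✓; end Sat 20:00 <= Sun 21:00? ✓ → yes.
E: start Tue 21:00 < Sat 17:00? ✓; end Thu 11:00 <= Sun 21:00? ✓ → yes.
F: start Mon 06:00 < Sat 17:00? ✓; end Thu 07:00 <= Sun 21:00? ✓ → yes.
J: start Sat 01:00 < Sat 17:00? ✓; end Sun 21:00 <= Sun 21:00? ✓ → yes.
P: start Tue 07:00 < Sat 17:00? ✓; end Wed 20:00 <= Sun 21:00? ✓ → yes.
S: start Sat 03:00 < Sat 17:00? ✓; end Sat 23:00 <= Sun 21:00? ✓ → yes.
Z: start Mon 21:00 < Sat 17:00? ✓; end Tue 20:00 <= Sun 21:00? ✓ → yes.
Result: A, E, F, J, P, S, Z.

A, E, F, J, P, S, Z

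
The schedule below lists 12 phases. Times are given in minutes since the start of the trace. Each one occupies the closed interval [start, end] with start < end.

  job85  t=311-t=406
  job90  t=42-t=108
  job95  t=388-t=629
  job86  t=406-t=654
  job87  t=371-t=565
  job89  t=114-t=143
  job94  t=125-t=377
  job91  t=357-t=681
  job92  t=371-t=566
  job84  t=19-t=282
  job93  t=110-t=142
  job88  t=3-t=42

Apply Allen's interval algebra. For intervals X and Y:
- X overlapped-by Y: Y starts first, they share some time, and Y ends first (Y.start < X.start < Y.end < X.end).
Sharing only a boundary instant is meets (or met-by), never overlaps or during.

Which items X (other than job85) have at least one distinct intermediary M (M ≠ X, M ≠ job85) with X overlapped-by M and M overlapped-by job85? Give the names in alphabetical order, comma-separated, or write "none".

job86, job95

Target job85 = [t=311, t=406].
Intermediaries M with M overlapped-by job85: job87, job91, job92, job95.
Via job87 — items with X overlapped-by job87: job86, job95.
Via job91 — items with X overlapped-by job91: none.
Via job92 — items with X overlapped-by job92: job86, job95.
Via job95 — items with X overlapped-by job95: job86.
Union: job86, job95.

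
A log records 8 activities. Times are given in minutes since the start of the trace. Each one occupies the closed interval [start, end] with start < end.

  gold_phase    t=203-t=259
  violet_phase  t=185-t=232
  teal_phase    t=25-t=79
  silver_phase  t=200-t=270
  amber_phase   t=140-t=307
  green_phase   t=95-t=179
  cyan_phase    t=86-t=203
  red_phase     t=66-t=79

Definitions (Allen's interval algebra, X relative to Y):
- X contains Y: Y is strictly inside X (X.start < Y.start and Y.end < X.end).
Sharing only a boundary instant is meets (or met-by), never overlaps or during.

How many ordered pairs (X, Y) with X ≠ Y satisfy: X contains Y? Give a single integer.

5

Checking all 56 ordered pairs for relation 'contains'; matching pairs in alphabetical order:
(amber_phase, gold_phase): amber_phase contains gold_phase ✓
(amber_phase, silver_phase): amber_phase contains silver_phase ✓
(amber_phase, violet_phase): amber_phase contains violet_phase ✓
(cyan_phase, green_phase): cyan_phase contains green_phase ✓
(silver_phase, gold_phase): silver_phase contains gold_phase ✓
Count: 5.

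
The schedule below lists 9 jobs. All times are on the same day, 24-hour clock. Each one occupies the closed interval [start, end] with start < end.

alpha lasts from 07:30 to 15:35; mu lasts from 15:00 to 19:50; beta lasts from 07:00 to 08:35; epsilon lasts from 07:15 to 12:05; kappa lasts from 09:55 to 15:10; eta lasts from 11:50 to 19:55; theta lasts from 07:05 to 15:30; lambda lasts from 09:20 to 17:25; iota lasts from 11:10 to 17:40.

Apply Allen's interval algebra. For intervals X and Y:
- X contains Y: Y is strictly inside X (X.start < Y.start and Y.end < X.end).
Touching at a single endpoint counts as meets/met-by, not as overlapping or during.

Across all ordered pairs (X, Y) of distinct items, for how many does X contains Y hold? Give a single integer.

Checking all 72 ordered pairs for relation 'contains'; matching pairs in alphabetical order:
(alpha, kappa): alpha contains kappa ✓
(eta, mu): eta contains mu ✓
(lambda, kappa): lambda contains kappa ✓
(theta, epsilon): theta contains epsilon ✓
(theta, kappa): theta contains kappa ✓
Count: 5.

5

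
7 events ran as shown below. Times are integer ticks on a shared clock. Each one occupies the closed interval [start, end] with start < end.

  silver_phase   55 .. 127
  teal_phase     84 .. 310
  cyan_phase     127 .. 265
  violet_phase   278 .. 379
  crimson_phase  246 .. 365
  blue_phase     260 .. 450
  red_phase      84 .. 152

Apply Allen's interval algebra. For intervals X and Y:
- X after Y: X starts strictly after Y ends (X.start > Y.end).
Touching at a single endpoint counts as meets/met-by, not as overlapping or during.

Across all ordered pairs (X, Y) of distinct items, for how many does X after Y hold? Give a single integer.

Checking all 42 ordered pairs for relation 'after'; matching pairs in alphabetical order:
(blue_phase, red_phase): blue_phase after red_phase ✓
(blue_phase, silver_phase): blue_phase after silver_phase ✓
(crimson_phase, red_phase): crimson_phase after red_phase ✓
(crimson_phase, silver_phase): crimson_phase after silver_phase ✓
(violet_phase, cyan_phase): violet_phase after cyan_phase ✓
(violet_phase, red_phase): violet_phase after red_phase ✓
(violet_phase, silver_phase): violet_phase after silver_phase ✓
Count: 7.

7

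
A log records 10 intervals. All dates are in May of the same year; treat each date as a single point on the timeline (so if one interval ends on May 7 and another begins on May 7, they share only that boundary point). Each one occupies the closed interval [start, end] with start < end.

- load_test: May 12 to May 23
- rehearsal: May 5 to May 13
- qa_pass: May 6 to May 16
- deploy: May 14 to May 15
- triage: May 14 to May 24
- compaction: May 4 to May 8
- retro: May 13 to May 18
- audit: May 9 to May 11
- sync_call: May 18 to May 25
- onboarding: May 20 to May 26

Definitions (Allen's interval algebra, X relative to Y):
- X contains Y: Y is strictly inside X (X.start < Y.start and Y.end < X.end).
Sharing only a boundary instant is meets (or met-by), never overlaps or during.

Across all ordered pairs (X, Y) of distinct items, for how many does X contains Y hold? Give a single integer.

6

Checking all 90 ordered pairs for relation 'contains'; matching pairs in alphabetical order:
(load_test, deploy): load_test contains deploy ✓
(load_test, retro): load_test contains retro ✓
(qa_pass, audit): qa_pass contains audit ✓
(qa_pass, deploy): qa_pass contains deploy ✓
(rehearsal, audit): rehearsal contains audit ✓
(retro, deploy): retro contains deploy ✓
Count: 6.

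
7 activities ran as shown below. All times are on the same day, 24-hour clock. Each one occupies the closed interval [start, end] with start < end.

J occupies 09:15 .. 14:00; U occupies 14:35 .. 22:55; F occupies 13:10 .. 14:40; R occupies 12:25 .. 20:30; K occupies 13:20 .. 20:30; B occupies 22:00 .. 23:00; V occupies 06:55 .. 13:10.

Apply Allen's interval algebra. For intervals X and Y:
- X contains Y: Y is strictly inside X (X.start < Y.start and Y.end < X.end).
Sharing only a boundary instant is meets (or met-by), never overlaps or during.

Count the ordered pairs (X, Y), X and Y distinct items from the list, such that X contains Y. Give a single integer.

1

Checking all 42 ordered pairs for relation 'contains'; matching pairs in alphabetical order:
(R, F): R contains F ✓
Count: 1.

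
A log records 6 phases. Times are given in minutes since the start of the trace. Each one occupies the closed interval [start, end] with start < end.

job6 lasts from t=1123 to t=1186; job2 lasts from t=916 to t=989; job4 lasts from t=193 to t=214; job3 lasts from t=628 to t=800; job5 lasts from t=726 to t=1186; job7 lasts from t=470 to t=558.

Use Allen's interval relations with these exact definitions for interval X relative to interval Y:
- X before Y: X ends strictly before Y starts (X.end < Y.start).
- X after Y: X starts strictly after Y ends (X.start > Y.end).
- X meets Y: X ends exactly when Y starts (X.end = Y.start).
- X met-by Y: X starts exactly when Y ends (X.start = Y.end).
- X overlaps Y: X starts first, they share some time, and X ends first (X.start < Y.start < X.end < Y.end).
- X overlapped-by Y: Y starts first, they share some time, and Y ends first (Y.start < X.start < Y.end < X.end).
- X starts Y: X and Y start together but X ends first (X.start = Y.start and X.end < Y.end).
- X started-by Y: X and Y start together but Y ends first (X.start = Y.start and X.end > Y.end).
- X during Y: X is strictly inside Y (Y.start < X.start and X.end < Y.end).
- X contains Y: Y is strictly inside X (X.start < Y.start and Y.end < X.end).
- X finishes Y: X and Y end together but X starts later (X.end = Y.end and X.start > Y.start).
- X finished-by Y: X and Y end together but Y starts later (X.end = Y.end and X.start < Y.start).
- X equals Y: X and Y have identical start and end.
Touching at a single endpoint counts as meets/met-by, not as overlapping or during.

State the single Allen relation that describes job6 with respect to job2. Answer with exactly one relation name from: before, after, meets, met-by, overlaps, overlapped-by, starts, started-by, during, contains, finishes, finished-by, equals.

job6 = [t=1123, t=1186]; job2 = [t=916, t=989].
Compare endpoints: job6.start > job2.start, job6.start > job2.end, job6.end > job2.start, job6.end > job2.end.
That pattern is 'after'.

after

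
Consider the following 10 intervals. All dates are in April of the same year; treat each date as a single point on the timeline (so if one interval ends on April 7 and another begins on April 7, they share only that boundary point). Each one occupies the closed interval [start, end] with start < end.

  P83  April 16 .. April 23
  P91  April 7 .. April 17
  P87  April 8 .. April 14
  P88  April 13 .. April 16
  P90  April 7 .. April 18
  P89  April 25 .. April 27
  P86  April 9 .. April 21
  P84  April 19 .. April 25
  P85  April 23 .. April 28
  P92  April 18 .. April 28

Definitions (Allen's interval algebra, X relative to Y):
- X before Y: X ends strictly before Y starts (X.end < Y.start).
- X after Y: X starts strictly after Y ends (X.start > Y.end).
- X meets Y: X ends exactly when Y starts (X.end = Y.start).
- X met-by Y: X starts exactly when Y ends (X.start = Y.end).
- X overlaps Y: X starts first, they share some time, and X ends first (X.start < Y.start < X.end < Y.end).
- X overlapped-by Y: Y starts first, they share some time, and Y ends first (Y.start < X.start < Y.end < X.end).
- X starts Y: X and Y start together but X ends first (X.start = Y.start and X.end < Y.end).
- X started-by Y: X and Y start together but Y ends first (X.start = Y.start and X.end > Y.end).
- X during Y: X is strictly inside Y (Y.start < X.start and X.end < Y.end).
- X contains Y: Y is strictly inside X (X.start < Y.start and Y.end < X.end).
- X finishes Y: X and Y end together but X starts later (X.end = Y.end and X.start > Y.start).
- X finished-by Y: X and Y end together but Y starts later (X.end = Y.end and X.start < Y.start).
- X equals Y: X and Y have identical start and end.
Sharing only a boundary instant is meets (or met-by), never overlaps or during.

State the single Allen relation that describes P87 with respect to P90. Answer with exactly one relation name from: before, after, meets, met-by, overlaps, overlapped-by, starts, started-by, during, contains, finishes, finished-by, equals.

P87 = [April 8, April 14]; P90 = [April 7, April 18].
Compare endpoints: P87.start > P90.start, P87.start < P90.end, P87.end > P90.start, P87.end < P90.end.
That pattern is 'during'.

during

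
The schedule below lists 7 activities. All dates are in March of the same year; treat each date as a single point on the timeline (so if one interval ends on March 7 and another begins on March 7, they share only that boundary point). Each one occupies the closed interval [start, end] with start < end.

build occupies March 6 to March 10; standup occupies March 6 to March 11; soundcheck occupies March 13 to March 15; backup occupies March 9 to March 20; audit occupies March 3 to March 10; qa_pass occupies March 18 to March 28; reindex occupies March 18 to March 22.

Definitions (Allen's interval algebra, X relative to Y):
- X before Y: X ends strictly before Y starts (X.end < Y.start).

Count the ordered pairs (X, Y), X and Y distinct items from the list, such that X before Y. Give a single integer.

Checking all 42 ordered pairs for relation 'before'; matching pairs in alphabetical order:
(audit, qa_pass): audit before qa_pass ✓
(audit, reindex): audit before reindex ✓
(audit, soundcheck): audit before soundcheck ✓
(build, qa_pass): build before qa_pass ✓
(build, reindex): build before reindex ✓
(build, soundcheck): build before soundcheck ✓
(soundcheck, qa_pass): soundcheck before qa_pass ✓
(soundcheck, reindex): soundcheck before reindex ✓
(standup, qa_pass): standup before qa_pass ✓
(standup, reindex): standup before reindex ✓
(standup, soundcheck): standup before soundcheck ✓
Count: 11.

11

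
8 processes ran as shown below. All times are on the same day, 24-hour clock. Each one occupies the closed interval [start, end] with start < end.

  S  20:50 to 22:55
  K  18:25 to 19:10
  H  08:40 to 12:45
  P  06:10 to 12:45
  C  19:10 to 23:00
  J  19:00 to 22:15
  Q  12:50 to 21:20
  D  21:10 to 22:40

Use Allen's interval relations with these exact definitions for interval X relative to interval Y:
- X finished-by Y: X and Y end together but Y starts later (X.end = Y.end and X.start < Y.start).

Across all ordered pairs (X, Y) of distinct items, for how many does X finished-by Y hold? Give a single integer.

Checking all 56 ordered pairs for relation 'finished-by'; matching pairs in alphabetical order:
(P, H): P finished-by H ✓
Count: 1.

1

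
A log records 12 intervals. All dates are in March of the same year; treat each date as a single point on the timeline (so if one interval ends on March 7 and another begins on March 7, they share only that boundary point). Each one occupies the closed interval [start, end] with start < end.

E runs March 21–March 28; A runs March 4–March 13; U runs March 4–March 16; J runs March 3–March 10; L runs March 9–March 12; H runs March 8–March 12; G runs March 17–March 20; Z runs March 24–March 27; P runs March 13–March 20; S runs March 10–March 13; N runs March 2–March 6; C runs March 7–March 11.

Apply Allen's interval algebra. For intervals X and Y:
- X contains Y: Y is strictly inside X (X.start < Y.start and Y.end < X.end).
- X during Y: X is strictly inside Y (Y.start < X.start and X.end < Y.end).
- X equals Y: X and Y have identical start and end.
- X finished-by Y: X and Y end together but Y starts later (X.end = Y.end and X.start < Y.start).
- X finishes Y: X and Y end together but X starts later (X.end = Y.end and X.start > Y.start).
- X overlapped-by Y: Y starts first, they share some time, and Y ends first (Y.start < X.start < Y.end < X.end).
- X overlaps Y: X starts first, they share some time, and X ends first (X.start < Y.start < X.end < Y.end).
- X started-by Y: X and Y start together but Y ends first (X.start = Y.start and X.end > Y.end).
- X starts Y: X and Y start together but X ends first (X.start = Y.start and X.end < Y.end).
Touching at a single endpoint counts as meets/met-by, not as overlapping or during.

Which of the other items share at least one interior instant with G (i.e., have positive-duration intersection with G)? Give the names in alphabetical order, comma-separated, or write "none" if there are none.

P

Target G = [March 17, March 20].
A [March 4, March 13] → before → no.
C [March 7, March 11] → before → no.
E [March 21, March 28] → after → no.
H [March 8, March 12] → before → no.
J [March 3, March 10] → before → no.
L [March 9, March 12] → before → no.
N [March 2, March 6] → before → no.
P [March 13, March 20] → finished-by → yes.
S [March 10, March 13] → before → no.
U [March 4, March 16] → before → no.
Z [March 24, March 27] → after → no.
Result: P.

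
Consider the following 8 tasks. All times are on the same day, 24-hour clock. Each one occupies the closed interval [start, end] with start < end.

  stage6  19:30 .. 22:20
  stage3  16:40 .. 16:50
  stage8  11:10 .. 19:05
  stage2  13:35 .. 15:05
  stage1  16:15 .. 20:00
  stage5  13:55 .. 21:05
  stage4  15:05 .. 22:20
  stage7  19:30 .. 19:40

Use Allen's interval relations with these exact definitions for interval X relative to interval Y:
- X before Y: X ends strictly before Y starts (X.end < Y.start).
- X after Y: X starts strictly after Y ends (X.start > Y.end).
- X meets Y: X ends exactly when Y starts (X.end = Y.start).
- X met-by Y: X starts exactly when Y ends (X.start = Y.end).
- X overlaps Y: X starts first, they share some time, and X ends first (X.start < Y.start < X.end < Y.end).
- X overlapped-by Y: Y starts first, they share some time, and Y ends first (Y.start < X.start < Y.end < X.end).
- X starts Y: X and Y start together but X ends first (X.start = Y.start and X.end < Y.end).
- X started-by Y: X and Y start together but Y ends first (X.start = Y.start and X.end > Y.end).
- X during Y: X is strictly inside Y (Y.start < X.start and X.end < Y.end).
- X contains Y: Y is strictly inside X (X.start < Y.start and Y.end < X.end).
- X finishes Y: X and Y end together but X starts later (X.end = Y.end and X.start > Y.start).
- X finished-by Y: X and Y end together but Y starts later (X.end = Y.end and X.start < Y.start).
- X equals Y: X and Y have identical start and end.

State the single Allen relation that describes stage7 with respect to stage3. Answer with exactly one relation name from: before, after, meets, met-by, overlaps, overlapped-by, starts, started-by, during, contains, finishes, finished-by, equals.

after

stage7 = [19:30, 19:40]; stage3 = [16:40, 16:50].
Compare endpoints: stage7.start > stage3.start, stage7.start > stage3.end, stage7.end > stage3.start, stage7.end > stage3.end.
That pattern is 'after'.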